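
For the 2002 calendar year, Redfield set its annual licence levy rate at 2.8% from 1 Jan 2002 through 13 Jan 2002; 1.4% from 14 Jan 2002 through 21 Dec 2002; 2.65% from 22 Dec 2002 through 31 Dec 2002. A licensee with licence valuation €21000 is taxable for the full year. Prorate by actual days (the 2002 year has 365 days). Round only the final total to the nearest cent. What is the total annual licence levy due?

€311.66

1 Jan – 13 Jan 2002: 13 days at 2.8% → €21000 × 2.8% × 13/365 = €20.9425
14 Jan – 21 Dec 2002: 342 days at 1.4% → €21000 × 1.4% × 342/365 = €275.4740
22 Dec – 31 Dec 2002: 10 days at 2.65% → €21000 × 2.65% × 10/365 = €15.2466
Total = €311.6630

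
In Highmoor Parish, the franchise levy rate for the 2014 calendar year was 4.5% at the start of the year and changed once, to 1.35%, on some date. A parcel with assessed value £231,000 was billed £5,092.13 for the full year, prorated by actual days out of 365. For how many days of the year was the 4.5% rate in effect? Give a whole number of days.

Let d = days at the first rate; then 365 − d days at the second rate.
£231,000 × [4.5%·d + 1.35%·(365−d)] / 365 = £5,092.13
Solving gives d = 99, so the new rate took effect on 10 Apr 2014.

99 days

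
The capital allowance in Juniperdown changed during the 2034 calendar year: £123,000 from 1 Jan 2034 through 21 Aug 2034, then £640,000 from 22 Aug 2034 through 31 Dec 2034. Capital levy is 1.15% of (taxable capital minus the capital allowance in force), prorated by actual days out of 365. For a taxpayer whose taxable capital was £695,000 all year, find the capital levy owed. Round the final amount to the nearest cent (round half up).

1 Jan – 21 Aug 2034: 233 days, exemption £123,000 → (£695,000 − £123,000) × 1.15% × 233/365 = £4,199.1068
22 Aug – 31 Dec 2034: 132 days, exemption £640,000 → (£695,000 − £640,000) × 1.15% × 132/365 = £228.7397
Total = £4,427.8466

£4,427.85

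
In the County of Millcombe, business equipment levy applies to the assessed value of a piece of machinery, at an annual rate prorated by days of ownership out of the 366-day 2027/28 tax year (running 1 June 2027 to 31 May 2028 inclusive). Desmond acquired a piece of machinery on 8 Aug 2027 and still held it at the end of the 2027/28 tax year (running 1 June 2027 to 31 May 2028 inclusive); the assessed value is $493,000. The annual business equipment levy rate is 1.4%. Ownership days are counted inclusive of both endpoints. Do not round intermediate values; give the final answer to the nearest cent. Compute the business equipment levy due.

$5,619.66

Days held (8 Aug 2027 – 31 May 2028): 298 out of 366
Tax = $493,000 × 1.4% × 298/366 = $5,619.6612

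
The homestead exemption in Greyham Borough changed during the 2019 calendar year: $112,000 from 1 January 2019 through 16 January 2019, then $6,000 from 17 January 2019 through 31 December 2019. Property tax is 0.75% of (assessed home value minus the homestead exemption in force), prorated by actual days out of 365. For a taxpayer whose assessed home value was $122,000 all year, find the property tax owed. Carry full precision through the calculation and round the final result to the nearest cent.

$835.15

1 January – 16 January 2019: 16 days, exemption $112,000 → ($122,000 − $112,000) × 0.75% × 16/365 = $3.2877
17 January – 31 December 2019: 349 days, exemption $6,000 → ($122,000 − $6,000) × 0.75% × 349/365 = $831.8630
Total = $835.1507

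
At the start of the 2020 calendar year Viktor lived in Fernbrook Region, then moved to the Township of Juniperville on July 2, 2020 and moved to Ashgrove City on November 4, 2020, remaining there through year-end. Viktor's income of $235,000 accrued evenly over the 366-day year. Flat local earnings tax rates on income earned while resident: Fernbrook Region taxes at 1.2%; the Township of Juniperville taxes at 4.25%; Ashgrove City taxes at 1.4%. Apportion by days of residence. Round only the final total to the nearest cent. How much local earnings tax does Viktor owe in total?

$5,342.40

Fernbrook Region, January 1 – July 1, 2020: 183 days → $235,000 × 1.2% × 183/366 = $1,410.0000
The Township of Juniperville, July 2 – November 3, 2020: 125 days → $235,000 × 4.25% × 125/366 = $3,411.0314
Ashgrove City, November 4 – December 31, 2020: 58 days → $235,000 × 1.4% × 58/366 = $521.3661
Total = $5,342.3975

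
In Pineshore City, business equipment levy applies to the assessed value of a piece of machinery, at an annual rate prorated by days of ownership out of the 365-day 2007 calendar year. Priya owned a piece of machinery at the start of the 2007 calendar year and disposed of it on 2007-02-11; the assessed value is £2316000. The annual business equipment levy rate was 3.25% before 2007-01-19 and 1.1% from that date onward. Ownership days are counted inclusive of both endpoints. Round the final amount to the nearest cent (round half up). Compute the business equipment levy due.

£5387.08

2007-01-01 to 2007-01-18: 18 days at 3.25% → £2316000 × 3.25% × 18/365 = £3711.9452
2007-01-19 to 2007-02-11: 24 days at 1.1% → £2316000 × 1.1% × 24/365 = £1675.1342
Total = £5387.0795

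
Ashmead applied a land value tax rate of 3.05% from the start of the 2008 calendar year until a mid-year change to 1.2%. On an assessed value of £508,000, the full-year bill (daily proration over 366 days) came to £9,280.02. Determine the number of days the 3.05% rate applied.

124 days

Let d = days at the first rate; then 366 − d days at the second rate.
£508,000 × [3.05%·d + 1.2%·(366−d)] / 366 = £9,280.02
Solving gives d = 124, so the new rate took effect on 4 May 2008.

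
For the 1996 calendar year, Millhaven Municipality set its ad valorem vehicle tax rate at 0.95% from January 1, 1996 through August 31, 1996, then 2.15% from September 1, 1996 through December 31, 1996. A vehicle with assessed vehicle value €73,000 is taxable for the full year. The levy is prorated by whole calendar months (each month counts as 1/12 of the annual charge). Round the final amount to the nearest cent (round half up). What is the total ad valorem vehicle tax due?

€985.50

January 1 – August 31, 1996: 8 months at 0.95% → €73,000 × 0.95% × 8/12 = €462.3333
September 1 – December 31, 1996: 4 months at 2.15% → €73,000 × 2.15% × 4/12 = €523.1667
Total = €985.5000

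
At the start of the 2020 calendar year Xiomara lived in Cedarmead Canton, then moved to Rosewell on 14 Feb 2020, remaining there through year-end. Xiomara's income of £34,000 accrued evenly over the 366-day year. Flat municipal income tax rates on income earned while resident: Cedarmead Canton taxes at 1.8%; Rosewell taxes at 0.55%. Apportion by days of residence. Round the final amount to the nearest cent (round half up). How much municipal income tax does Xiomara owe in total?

£238.09

Cedarmead Canton, 1 Jan – 13 Feb 2020: 44 days → £34,000 × 1.8% × 44/366 = £73.5738
Rosewell, 14 Feb – 31 Dec 2020: 322 days → £34,000 × 0.55% × 322/366 = £164.5191
Total = £238.0929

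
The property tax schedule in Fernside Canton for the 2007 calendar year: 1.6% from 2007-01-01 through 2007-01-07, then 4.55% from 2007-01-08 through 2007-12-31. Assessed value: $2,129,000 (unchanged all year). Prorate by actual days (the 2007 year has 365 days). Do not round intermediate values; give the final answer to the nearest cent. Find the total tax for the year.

2007-01-01 to 2007-01-07: 7 days at 1.6% → $2,129,000 × 1.6% × 7/365 = $653.2822
2007-01-08 to 2007-12-31: 358 days at 4.55% → $2,129,000 × 4.55% × 358/365 = $95,011.7288
Total = $95,665.0110

$95,665.01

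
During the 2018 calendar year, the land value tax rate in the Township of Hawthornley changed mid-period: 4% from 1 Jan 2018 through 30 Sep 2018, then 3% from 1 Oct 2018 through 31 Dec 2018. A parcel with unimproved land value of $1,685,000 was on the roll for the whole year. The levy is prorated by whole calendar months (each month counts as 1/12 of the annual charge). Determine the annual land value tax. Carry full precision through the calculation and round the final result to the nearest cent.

1 Jan – 30 Sep 2018: 9 months at 4% → $1,685,000 × 4% × 9/12 = $50,550.0000
1 Oct – 31 Dec 2018: 3 months at 3% → $1,685,000 × 3% × 3/12 = $12,637.5000
Total = $63,187.5000

$63,187.50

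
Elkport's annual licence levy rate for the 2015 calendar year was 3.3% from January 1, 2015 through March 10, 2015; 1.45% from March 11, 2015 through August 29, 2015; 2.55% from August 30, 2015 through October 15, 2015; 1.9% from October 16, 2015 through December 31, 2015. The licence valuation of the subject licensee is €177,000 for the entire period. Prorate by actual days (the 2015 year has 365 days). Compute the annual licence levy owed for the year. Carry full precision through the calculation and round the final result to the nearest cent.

January 1 – March 10, 2015: 69 days at 3.3% → €177,000 × 3.3% × 69/365 = €1,104.1890
March 11 – August 29, 2015: 172 days at 1.45% → €177,000 × 1.45% × 172/365 = €1,209.4192
August 30 – October 15, 2015: 47 days at 2.55% → €177,000 × 2.55% × 47/365 = €581.1904
October 16 – December 31, 2015: 77 days at 1.9% → €177,000 × 1.9% × 77/365 = €709.4548
Total = €3,604.2534

€3,604.25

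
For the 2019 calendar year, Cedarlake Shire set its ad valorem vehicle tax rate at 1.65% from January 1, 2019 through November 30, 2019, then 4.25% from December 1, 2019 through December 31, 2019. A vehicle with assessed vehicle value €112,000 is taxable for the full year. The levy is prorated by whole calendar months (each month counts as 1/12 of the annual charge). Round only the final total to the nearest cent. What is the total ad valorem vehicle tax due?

€2,090.67

January 1 – November 30, 2019: 11 months at 1.65% → €112,000 × 1.65% × 11/12 = €1,694.0000
December 1 – December 31, 2019: 1 month at 4.25% → €112,000 × 4.25% × 1/12 = €396.6667
Total = €2,090.6667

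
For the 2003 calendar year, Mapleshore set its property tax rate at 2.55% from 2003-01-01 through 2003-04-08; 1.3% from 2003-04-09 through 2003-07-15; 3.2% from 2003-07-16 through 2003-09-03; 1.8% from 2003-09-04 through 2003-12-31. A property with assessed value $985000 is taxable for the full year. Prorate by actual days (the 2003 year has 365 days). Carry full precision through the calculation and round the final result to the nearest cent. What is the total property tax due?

2003-01-01 to 2003-04-08: 98 days at 2.55% → $985000 × 2.55% × 98/365 = $6743.8767
2003-04-09 to 2003-07-15: 98 days at 1.3% → $985000 × 1.3% × 98/365 = $3438.0548
2003-07-16 to 2003-09-03: 50 days at 3.2% → $985000 × 3.2% × 50/365 = $4317.8082
2003-09-04 to 2003-12-31: 119 days at 1.8% → $985000 × 1.8% × 119/365 = $5780.4658
Total = $20280.2055

$20280.21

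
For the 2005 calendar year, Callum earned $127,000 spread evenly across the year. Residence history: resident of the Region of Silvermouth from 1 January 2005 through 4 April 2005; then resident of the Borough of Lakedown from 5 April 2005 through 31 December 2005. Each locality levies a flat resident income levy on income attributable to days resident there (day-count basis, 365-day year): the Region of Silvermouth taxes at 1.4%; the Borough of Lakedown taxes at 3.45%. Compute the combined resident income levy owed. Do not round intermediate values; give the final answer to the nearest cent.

$3,711.01

The Region of Silvermouth, 1 January – 4 April 2005: 94 days → $127,000 × 1.4% × 94/365 = $457.8959
The Borough of Lakedown, 5 April – 31 December 2005: 271 days → $127,000 × 3.45% × 271/365 = $3,253.1137
Total = $3,711.0096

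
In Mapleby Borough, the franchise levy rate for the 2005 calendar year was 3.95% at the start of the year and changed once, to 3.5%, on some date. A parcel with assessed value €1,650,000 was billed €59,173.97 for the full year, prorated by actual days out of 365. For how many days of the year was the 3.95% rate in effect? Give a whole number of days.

70 days

Let d = days at the first rate; then 365 − d days at the second rate.
€1,650,000 × [3.95%·d + 3.5%·(365−d)] / 365 = €59,173.97
Solving gives d = 70, so the new rate took effect on 12 March 2005.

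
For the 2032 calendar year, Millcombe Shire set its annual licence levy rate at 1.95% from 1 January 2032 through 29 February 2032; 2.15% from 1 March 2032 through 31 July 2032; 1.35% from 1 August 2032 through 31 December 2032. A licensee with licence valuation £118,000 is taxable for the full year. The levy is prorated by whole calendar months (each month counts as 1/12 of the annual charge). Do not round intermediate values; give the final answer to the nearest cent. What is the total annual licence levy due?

£2,104.33

1 January – 29 February 2032: 2 months at 1.95% → £118,000 × 1.95% × 2/12 = £383.5000
1 March – 31 July 2032: 5 months at 2.15% → £118,000 × 2.15% × 5/12 = £1,057.0833
1 August – 31 December 2032: 5 months at 1.35% → £118,000 × 1.35% × 5/12 = £663.7500
Total = £2,104.3333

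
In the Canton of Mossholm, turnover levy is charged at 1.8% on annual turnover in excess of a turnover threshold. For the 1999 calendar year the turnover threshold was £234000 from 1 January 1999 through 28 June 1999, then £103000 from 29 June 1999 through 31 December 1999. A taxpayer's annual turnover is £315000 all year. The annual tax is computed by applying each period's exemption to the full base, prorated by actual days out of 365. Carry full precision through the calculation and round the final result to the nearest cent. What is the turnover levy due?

1 January – 28 June 1999: 179 days, exemption £234000 → (£315000 − £234000) × 1.8% × 179/365 = £715.0192
29 June – 31 December 1999: 186 days, exemption £103000 → (£315000 − £103000) × 1.8% × 186/365 = £1944.5918
Total = £2659.6110

£2659.61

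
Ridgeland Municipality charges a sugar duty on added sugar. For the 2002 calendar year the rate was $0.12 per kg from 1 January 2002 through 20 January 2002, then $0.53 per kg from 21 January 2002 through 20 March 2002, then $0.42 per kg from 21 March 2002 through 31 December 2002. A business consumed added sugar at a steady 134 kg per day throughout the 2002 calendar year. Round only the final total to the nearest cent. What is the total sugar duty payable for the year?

1 January – 20 January 2002: 20 days × 134 kg/day = 2,680 kg at $0.12/kg → $321.60
21 January – 20 March 2002: 59 days × 134 kg/day = 7,906 kg at $0.53/kg → $4,190.18
21 March – 31 December 2002: 286 days × 134 kg/day = 38,324 kg at $0.42/kg → $16,096.08

$20,607.86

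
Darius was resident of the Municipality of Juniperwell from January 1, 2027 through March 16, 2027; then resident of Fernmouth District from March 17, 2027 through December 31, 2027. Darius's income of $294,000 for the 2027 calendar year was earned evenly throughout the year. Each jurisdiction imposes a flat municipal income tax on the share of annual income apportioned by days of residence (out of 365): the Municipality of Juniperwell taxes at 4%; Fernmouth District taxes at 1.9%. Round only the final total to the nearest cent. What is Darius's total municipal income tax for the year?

The Municipality of Juniperwell, January 1 – March 16, 2027: 75 days → $294,000 × 4% × 75/365 = $2,416.4384
Fernmouth District, March 17 – December 31, 2027: 290 days → $294,000 × 1.9% × 290/365 = $4,438.1918
Total = $6,854.6301

$6,854.63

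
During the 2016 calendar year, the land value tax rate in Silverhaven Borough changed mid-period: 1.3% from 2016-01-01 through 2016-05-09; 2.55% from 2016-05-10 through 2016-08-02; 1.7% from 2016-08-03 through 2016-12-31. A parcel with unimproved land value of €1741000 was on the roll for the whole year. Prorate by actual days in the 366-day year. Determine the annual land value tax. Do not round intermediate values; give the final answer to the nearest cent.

2016-01-01 to 2016-05-09: 130 days at 1.3% → €1741000 × 1.3% × 130/366 = €8039.0437
2016-05-10 to 2016-08-02: 85 days at 2.55% → €1741000 × 2.55% × 85/366 = €10310.4303
2016-08-03 to 2016-12-31: 151 days at 1.7% → €1741000 × 1.7% × 151/366 = €12210.7842
Total = €30560.2582

€30560.26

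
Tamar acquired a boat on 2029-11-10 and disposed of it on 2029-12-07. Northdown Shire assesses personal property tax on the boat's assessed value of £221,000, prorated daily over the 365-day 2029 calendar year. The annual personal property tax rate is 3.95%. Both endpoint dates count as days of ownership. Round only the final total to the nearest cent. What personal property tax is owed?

Days held (2029-11-10 to 2029-12-07): 28 out of 365
Tax = £221,000 × 3.95% × 28/365 = £669.6603

£669.66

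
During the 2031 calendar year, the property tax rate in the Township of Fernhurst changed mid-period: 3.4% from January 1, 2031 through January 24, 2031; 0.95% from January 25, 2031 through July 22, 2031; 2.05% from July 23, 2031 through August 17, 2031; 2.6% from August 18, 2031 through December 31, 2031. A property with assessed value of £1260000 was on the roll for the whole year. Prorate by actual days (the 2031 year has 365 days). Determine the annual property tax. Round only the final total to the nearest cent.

£22733.51

January 1 – January 24, 2031: 24 days at 3.4% → £1260000 × 3.4% × 24/365 = £2816.8767
January 25 – July 22, 2031: 179 days at 0.95% → £1260000 × 0.95% × 179/365 = £5870.2192
July 23 – August 17, 2031: 26 days at 2.05% → £1260000 × 2.05% × 26/365 = £1839.9452
August 18 – December 31, 2031: 136 days at 2.6% → £1260000 × 2.6% × 136/365 = £12206.4658
Total = £22733.5068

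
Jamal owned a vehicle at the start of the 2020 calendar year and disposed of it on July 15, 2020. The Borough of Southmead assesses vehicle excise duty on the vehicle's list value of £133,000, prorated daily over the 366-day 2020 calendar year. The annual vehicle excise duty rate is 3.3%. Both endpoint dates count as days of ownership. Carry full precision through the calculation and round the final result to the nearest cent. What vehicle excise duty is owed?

£2,362.39

Days held (January 1 – July 15, 2020): 197 out of 366
Tax = £133,000 × 3.3% × 197/366 = £2,362.3852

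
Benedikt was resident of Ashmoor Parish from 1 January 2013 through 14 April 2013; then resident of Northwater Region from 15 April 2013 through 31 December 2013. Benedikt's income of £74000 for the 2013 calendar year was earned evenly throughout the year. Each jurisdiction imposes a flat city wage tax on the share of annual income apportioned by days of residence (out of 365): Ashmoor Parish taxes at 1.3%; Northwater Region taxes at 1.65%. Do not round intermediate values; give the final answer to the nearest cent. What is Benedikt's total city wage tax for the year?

Ashmoor Parish, 1 January – 14 April 2013: 104 days → £74000 × 1.3% × 104/365 = £274.1041
Northwater Region, 15 April – 31 December 2013: 261 days → £74000 × 1.65% × 261/365 = £873.0986
Total = £1147.2027

£1147.20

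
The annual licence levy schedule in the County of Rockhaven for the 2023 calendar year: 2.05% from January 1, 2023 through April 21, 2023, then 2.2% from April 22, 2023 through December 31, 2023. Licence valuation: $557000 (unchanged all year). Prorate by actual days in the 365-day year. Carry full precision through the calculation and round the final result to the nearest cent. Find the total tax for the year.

$11999.92

January 1 – April 21, 2023: 111 days at 2.05% → $557000 × 2.05% × 111/365 = $3472.4753
April 22 – December 31, 2023: 254 days at 2.2% → $557000 × 2.2% × 254/365 = $8527.4411
Total = $11999.9164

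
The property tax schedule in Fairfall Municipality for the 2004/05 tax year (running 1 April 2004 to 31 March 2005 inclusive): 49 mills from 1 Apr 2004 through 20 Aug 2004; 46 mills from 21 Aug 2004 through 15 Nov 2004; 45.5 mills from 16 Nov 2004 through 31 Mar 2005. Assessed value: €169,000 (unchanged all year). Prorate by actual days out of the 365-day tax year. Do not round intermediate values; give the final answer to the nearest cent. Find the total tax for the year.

1 Apr – 20 Aug 2004: 142 days at 49 mills → €169,000 × 4.9% × 142/365 = €3,221.6493
21 Aug – 15 Nov 2004: 87 days at 46 mills → €169,000 × 4.6% × 87/365 = €1,852.9808
16 Nov 2004 – 31 Mar 2005: 136 days at 45.5 mills → €169,000 × 4.55% × 136/365 = €2,865.1288
Total = €7,939.7589

€7,939.76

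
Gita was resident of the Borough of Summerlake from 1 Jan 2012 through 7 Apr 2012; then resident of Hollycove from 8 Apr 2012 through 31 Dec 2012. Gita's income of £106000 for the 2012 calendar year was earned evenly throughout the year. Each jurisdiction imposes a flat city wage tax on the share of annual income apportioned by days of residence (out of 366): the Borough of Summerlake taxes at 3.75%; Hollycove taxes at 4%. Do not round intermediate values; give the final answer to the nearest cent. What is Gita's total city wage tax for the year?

The Borough of Summerlake, 1 Jan – 7 Apr 2012: 98 days → £106000 × 3.75% × 98/366 = £1064.3443
Hollycove, 8 Apr – 31 Dec 2012: 268 days → £106000 × 4% × 268/366 = £3104.6995
Total = £4169.0437

£4169.04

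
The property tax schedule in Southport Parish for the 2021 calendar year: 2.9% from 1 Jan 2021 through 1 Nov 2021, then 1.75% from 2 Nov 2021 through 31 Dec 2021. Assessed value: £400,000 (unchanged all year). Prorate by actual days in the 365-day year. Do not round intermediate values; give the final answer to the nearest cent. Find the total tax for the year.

1 Jan – 1 Nov 2021: 305 days at 2.9% → £400,000 × 2.9% × 305/365 = £9,693.1507
2 Nov – 31 Dec 2021: 60 days at 1.75% → £400,000 × 1.75% × 60/365 = £1,150.6849
Total = £10,843.8356

£10,843.84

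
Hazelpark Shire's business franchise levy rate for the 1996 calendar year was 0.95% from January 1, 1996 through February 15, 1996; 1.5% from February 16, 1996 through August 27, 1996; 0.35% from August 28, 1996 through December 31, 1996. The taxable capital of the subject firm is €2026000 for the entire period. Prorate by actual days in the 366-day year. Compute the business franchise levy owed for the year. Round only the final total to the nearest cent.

€20968.55

January 1 – February 15, 1996: 46 days at 0.95% → €2026000 × 0.95% × 46/366 = €2419.0219
February 16 – August 27, 1996: 194 days at 1.5% → €2026000 × 1.5% × 194/366 = €16108.3607
August 28 – December 31, 1996: 126 days at 0.35% → €2026000 × 0.35% × 126/366 = €2441.1639
Total = €20968.5464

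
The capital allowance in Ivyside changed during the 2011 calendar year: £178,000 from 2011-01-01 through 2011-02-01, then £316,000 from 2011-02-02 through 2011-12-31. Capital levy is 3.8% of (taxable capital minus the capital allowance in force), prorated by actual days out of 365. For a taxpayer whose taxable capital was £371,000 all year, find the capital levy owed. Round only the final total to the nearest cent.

£2,549.75

2011-01-01 to 2011-02-01: 32 days, exemption £178,000 → (£371,000 − £178,000) × 3.8% × 32/365 = £642.9808
2011-02-02 to 2011-12-31: 333 days, exemption £316,000 → (£371,000 − £316,000) × 3.8% × 333/365 = £1,906.7671
Total = £2,549.7479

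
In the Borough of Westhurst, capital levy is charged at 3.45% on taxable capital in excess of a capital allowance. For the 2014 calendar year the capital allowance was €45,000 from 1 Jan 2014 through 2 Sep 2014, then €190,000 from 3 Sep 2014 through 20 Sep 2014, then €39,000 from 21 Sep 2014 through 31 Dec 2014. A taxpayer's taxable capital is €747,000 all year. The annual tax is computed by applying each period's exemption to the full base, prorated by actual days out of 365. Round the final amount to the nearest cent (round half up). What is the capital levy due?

1 Jan – 2 Sep 2014: 245 days, exemption €45,000 → (€747,000 − €45,000) × 3.45% × 245/365 = €16,256.5890
3 Sep – 20 Sep 2014: 18 days, exemption €190,000 → (€747,000 − €190,000) × 3.45% × 18/365 = €947.6630
21 Sep – 31 Dec 2014: 102 days, exemption €39,000 → (€747,000 − €39,000) × 3.45% × 102/365 = €6,825.8959
Total = €24,030.1479

€24,030.15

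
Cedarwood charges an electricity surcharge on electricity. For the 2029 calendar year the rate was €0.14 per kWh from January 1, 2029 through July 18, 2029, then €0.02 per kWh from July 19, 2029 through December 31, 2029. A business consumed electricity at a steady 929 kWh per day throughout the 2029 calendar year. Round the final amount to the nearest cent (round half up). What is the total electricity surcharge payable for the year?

€28,966.22

January 1 – July 18, 2029: 199 days × 929 kWh/day = 184,871 kWh at €0.14/kWh → €25,881.94
July 19 – December 31, 2029: 166 days × 929 kWh/day = 154,214 kWh at €0.02/kWh → €3,084.28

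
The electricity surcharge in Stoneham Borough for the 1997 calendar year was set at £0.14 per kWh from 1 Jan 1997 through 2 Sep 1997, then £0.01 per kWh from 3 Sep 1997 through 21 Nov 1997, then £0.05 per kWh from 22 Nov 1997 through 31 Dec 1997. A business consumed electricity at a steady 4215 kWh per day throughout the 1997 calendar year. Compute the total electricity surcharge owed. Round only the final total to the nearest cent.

£156,376.50

1 Jan – 2 Sep 1997: 245 days × 4215 kWh/day = 1,032,675 kWh at £0.14/kWh → £144,574.50
3 Sep – 21 Nov 1997: 80 days × 4215 kWh/day = 337,200 kWh at £0.01/kWh → £3,372.00
22 Nov – 31 Dec 1997: 40 days × 4215 kWh/day = 168,600 kWh at £0.05/kWh → £8,430.00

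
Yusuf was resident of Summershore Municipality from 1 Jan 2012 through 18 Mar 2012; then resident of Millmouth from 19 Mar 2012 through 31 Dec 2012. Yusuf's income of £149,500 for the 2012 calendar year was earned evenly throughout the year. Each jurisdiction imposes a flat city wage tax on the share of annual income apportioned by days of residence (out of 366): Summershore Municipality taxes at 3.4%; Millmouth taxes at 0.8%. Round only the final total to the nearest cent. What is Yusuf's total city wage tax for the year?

Summershore Municipality, 1 Jan – 18 Mar 2012: 78 days → £149,500 × 3.4% × 78/366 = £1,083.2623
Millmouth, 19 Mar – 31 Dec 2012: 288 days → £149,500 × 0.8% × 288/366 = £941.1148
Total = £2,024.3770

£2,024.38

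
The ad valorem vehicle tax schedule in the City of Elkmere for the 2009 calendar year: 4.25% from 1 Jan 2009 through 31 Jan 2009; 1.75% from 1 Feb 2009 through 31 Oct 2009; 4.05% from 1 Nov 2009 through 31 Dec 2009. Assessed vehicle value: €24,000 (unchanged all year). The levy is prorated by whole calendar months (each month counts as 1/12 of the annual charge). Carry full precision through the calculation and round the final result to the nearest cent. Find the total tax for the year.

1 Jan – 31 Jan 2009: 1 month at 4.25% → €24,000 × 4.25% × 1/12 = €85.0000
1 Feb – 31 Oct 2009: 9 months at 1.75% → €24,000 × 1.75% × 9/12 = €315.0000
1 Nov – 31 Dec 2009: 2 months at 4.05% → €24,000 × 4.05% × 2/12 = €162.0000
Total = €562.0000

€562.00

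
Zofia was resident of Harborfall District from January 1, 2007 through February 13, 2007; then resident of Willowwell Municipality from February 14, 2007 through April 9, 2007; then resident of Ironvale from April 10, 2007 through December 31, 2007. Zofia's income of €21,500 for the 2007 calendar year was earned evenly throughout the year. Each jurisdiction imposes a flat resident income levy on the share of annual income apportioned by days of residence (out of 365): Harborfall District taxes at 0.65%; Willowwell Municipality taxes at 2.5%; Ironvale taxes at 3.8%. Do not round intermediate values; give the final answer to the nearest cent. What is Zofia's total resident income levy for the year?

€693.24

Harborfall District, January 1 – February 13, 2007: 44 days → €21,500 × 0.65% × 44/365 = €16.8466
Willowwell Municipality, February 14 – April 9, 2007: 55 days → €21,500 × 2.5% × 55/365 = €80.9932
Ironvale, April 10 – December 31, 2007: 266 days → €21,500 × 3.8% × 266/365 = €595.4027
Total = €693.2425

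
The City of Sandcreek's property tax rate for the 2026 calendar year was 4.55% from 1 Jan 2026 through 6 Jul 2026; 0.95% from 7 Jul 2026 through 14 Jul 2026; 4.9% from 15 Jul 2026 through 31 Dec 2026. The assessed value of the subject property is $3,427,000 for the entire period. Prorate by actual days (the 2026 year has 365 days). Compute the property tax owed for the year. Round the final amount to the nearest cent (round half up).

$158,810.94

1 Jan – 6 Jul 2026: 187 days at 4.55% → $3,427,000 × 4.55% × 187/365 = $79,886.6562
7 Jul – 14 Jul 2026: 8 days at 0.95% → $3,427,000 × 0.95% × 8/365 = $713.5671
15 Jul – 31 Dec 2026: 170 days at 4.9% → $3,427,000 × 4.9% × 170/365 = $78,210.7123
Total = $158,810.9356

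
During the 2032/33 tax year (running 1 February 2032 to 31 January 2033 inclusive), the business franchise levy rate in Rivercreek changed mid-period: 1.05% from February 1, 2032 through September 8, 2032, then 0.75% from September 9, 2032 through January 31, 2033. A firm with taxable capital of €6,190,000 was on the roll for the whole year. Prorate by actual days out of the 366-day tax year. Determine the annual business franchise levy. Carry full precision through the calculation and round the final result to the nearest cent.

February 1 – September 8, 2032: 221 days at 1.05% → €6,190,000 × 1.05% × 221/366 = €39,245.6148
September 9, 2032 – January 31, 2033: 145 days at 0.75% → €6,190,000 × 0.75% × 145/366 = €18,392.4180
Total = €57,638.0328

€57,638.03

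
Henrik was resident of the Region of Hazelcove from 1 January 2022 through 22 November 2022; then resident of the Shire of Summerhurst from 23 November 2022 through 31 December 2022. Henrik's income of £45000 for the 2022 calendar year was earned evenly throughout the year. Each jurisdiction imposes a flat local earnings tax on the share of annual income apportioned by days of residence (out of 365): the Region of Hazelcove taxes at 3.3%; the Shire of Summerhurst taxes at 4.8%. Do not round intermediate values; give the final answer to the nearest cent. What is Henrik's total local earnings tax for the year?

The Region of Hazelcove, 1 January – 22 November 2022: 326 days → £45000 × 3.3% × 326/365 = £1326.3288
The Shire of Summerhurst, 23 November – 31 December 2022: 39 days → £45000 × 4.8% × 39/365 = £230.7945
Total = £1557.1233

£1557.12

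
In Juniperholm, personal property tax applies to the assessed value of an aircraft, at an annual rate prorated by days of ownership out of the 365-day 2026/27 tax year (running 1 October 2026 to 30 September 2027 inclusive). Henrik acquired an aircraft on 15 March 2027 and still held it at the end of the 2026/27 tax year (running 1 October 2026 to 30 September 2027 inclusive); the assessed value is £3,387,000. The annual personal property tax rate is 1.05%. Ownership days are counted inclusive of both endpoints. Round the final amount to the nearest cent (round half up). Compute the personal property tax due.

Days held (15 March – 30 September 2027): 200 out of 365
Tax = £3,387,000 × 1.05% × 200/365 = £19,486.8493

£19,486.85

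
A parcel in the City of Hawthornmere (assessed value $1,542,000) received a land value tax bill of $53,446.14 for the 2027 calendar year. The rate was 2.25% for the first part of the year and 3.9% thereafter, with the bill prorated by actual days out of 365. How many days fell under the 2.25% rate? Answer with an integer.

Let d = days at the first rate; then 365 − d days at the second rate.
$1,542,000 × [2.25%·d + 3.9%·(365−d)] / 365 = $53,446.14
Solving gives d = 96, so the new rate took effect on 7 Apr 2027.

96 days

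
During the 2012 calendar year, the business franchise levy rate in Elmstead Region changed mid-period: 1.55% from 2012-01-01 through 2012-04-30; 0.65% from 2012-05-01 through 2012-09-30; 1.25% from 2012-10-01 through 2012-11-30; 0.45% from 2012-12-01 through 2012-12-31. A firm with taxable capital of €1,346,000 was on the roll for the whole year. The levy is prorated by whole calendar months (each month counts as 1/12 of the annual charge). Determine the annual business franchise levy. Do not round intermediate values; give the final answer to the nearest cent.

2012-01-01 to 2012-04-30: 4 months at 1.55% → €1,346,000 × 1.55% × 4/12 = €6,954.3333
2012-05-01 to 2012-09-30: 5 months at 0.65% → €1,346,000 × 0.65% × 5/12 = €3,645.4167
2012-10-01 to 2012-11-30: 2 months at 1.25% → €1,346,000 × 1.25% × 2/12 = €2,804.1667
2012-12-01 to 2012-12-31: 1 month at 0.45% → €1,346,000 × 0.45% × 1/12 = €504.7500
Total = €13,908.6667

€13,908.67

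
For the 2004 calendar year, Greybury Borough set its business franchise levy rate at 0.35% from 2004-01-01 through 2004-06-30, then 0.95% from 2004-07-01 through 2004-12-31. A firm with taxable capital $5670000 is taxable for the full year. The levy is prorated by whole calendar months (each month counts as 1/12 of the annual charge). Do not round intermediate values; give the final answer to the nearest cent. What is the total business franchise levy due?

$36855.00

2004-01-01 to 2004-06-30: 6 months at 0.35% → $5670000 × 0.35% × 6/12 = $9922.5000
2004-07-01 to 2004-12-31: 6 months at 0.95% → $5670000 × 0.95% × 6/12 = $26932.5000
Total = $36855.0000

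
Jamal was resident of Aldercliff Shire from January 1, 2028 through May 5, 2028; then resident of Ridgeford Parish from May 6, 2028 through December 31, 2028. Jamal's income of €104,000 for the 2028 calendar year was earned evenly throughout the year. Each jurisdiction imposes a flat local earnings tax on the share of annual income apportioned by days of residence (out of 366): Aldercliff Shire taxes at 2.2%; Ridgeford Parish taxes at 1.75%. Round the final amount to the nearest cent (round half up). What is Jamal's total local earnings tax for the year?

€1,981.11

Aldercliff Shire, January 1 – May 5, 2028: 126 days → €104,000 × 2.2% × 126/366 = €787.6721
Ridgeford Parish, May 6 – December 31, 2028: 240 days → €104,000 × 1.75% × 240/366 = €1,193.4426
Total = €1,981.1148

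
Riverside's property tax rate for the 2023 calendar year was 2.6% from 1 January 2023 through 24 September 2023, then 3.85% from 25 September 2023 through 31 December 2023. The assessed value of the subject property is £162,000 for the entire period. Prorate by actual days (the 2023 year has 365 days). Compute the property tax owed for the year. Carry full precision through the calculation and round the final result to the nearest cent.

1 January – 24 September 2023: 267 days at 2.6% → £162,000 × 2.6% × 267/365 = £3,081.1068
25 September – 31 December 2023: 98 days at 3.85% → £162,000 × 3.85% × 98/365 = £1,674.5918
Total = £4,755.6986

£4,755.70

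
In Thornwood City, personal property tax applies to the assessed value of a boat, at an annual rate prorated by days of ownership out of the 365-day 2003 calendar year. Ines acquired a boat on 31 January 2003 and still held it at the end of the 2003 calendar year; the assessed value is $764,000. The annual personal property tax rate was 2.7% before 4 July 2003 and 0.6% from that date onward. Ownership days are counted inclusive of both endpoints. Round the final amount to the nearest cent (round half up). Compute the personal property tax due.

31 January – 3 July 2003: 154 days at 2.7% → $764,000 × 2.7% × 154/365 = $8,703.3205
4 July – 31 December 2003: 181 days at 0.6% → $764,000 × 0.6% × 181/365 = $2,273.1616
Total = $10,976.4822

$10,976.48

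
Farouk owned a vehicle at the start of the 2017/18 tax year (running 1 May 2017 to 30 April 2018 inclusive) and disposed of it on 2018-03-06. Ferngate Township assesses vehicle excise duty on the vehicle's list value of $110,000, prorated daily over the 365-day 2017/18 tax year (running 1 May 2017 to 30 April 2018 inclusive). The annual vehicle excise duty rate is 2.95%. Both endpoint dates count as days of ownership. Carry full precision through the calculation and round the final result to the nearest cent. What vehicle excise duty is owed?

$2,756.03

Days held (2017-05-01 to 2018-03-06): 310 out of 365
Tax = $110,000 × 2.95% × 310/365 = $2,756.0274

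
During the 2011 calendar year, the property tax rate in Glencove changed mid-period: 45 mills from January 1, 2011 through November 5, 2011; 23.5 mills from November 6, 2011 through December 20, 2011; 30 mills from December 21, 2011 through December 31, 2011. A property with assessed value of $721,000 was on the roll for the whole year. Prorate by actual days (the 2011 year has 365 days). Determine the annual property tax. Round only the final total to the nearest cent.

$30,207.92

January 1 – November 5, 2011: 309 days at 45 mills → $721,000 × 4.5% × 309/365 = $27,467.1370
November 6 – December 20, 2011: 45 days at 23.5 mills → $721,000 × 2.35% × 45/365 = $2,088.9247
December 21 – December 31, 2011: 11 days at 30 mills → $721,000 × 3% × 11/365 = $651.8630
Total = $30,207.9247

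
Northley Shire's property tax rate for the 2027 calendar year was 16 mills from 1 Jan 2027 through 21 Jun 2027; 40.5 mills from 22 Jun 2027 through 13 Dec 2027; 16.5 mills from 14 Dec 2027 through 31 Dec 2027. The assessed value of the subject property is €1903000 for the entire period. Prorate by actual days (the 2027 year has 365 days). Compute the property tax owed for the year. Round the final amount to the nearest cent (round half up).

1 Jan – 21 Jun 2027: 172 days at 16 mills → €1903000 × 1.6% × 172/365 = €14348.0986
22 Jun – 13 Dec 2027: 175 days at 40.5 mills → €1903000 × 4.05% × 175/365 = €36952.0890
14 Dec – 31 Dec 2027: 18 days at 16.5 mills → €1903000 × 1.65% × 18/365 = €1548.4685
Total = €52848.6562

€52848.66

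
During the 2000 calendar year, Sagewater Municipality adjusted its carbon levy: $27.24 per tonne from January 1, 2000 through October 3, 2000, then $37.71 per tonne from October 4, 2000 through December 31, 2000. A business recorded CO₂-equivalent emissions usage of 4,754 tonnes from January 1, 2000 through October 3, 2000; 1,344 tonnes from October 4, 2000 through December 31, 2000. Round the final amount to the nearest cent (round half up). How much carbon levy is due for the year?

January 1 – October 3, 2000: 4,754 tonnes at $27.24/tonne → $129,498.96
October 4 – December 31, 2000: 1,344 tonnes at $37.71/tonne → $50,682.24

$180,181.20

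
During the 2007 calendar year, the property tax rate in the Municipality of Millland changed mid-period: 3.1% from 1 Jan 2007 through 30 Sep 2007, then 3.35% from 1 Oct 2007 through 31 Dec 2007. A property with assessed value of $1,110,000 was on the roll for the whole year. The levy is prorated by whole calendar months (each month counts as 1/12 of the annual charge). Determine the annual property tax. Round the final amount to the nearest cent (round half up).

$35,103.75

1 Jan – 30 Sep 2007: 9 months at 3.1% → $1,110,000 × 3.1% × 9/12 = $25,807.5000
1 Oct – 31 Dec 2007: 3 months at 3.35% → $1,110,000 × 3.35% × 3/12 = $9,296.2500
Total = $35,103.7500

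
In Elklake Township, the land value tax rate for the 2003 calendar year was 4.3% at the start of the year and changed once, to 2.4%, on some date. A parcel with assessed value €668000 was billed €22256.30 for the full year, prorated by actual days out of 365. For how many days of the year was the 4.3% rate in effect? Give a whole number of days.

Let d = days at the first rate; then 365 − d days at the second rate.
€668000 × [4.3%·d + 2.4%·(365−d)] / 365 = €22256.30
Solving gives d = 179, so the new rate took effect on 29 June 2003.

179 days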